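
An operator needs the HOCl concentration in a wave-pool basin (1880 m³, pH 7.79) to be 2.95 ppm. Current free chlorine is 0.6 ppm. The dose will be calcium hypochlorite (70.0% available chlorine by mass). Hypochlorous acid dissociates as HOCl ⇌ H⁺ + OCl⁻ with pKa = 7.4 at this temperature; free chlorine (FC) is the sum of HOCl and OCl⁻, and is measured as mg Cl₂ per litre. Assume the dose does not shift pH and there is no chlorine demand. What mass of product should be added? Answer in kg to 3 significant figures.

Volume: 1880 m³ = 1,880,000 L.
[OCl⁻]/[HOCl] = 10^(pH − pKa) = 10^(7.79 − 7.4) = 2.455; fraction as HOCl = 1/(1 + 2.455) = 0.2895.
Free chlorine required for 2.95 ppm HOCl: 2.95 / 0.2895 = 10.19 ppm.
FC to add: 10.19 − 0.6 = 9.591 mg/L as Cl₂.
Cl₂ equivalent: 9.591 mg/L × 1,880,000 L = 18,030 g.
Product at 70.0% available Cl: 18,030 / 0.7 = 25,760 g.

25.8 kg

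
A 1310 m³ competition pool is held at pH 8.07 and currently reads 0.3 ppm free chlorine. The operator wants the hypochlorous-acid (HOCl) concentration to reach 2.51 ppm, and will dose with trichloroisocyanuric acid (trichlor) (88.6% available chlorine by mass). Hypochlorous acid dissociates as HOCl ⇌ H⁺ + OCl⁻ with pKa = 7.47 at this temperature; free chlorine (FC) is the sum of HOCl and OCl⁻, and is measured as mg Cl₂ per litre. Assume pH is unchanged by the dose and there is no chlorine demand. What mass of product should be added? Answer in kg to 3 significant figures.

Volume: 1310 m³ = 1,310,000 L.
[OCl⁻]/[HOCl] = 10^(pH − pKa) = 10^(8.07 − 7.47) = 3.981; fraction as HOCl = 1/(1 + 3.981) = 0.2008.
Free chlorine required for 2.51 ppm HOCl: 2.51 / 0.2008 = 12.5 ppm.
FC to add: 12.5 − 0.3 = 12.2 mg/L as Cl₂.
Cl₂ equivalent: 12.2 mg/L × 1,310,000 L = 15,990 g.
Product at 88.6% available Cl: 15,990 / 0.886 = 18,040 g.

18.0 kg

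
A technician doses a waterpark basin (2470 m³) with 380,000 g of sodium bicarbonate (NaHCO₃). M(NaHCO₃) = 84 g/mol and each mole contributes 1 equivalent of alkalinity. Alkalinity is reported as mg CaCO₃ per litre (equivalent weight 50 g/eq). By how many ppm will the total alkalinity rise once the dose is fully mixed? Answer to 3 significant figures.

91.6 ppm

Volume: 2470 m³ = 2,470,000 L.
Moles of NaHCO₃: 380,000 g ÷ 84 g/mol = 4524 mol → 4524 eq of alkalinity.
As CaCO₃: 4524 eq × 50 g/eq = 226,200 g.
Rise: 226,200 g / 2,470,000 L × 1000 = 91.58 mg/L.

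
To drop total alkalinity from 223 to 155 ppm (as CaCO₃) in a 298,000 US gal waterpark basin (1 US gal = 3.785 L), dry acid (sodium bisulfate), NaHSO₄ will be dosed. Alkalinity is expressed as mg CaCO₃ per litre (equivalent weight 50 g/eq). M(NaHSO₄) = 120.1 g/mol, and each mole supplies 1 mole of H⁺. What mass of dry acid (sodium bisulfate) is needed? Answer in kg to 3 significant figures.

184 kg

Volume: 298,000 US gal × 3.785 L/gal = 1,127,930 L.
Alkalinity to neutralize: (223 − 155) = 68 mg/L as CaCO₃ × 1,127,930 L = 76,700 g as CaCO₃.
Equivalents of H⁺ required: 76,700 ÷ 50 g/eq = 1534 eq = 1534 mol NaHSO₄.
Mass of NaHSO₄: 1534 × 120.1 = 184,200 g.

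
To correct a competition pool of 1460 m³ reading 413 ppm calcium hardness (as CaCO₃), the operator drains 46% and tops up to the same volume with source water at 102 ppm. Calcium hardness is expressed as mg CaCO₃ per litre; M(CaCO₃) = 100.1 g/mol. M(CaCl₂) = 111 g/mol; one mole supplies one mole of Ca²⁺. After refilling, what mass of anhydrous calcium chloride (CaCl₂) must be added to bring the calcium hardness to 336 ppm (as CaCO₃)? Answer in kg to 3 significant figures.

107 kg

Volume: 1460 m³ = 1,460,000 L.
After draining 46% and refilling: 413 × 0.54 + 102 × 0.46 = 269.94 ppm.
Deficit to target: 336 − 269.94 = 66.06 mg/L.
As CaCO₃: 66.06 mg/L × 1,460,000 L = 96,450 g; ÷ 100.1 = 963.5 mol Ca²⁺.
Mass: 963.5 × 111 = 106,900 g.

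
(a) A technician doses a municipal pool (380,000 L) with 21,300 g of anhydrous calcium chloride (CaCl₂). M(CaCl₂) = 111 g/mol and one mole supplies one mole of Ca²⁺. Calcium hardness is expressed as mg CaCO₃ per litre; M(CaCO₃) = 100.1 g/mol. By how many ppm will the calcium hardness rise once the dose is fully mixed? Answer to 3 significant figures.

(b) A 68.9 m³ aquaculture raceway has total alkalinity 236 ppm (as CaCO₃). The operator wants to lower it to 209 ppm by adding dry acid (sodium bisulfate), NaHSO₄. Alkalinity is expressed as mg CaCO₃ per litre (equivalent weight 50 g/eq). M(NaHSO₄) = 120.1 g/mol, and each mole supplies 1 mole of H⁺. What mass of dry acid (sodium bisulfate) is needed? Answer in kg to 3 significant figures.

(a) 50.5 ppm; (b) 4.47 kg

(a) Moles of Ca²⁺: 21,300 g ÷ 111 g/mol = 191.9 mol.
(a) As CaCO₃: 191.9 mol × 100.1 g/mol = 19,210 g.
(a) Rise: 19,210 g / 380,000 L × 1000 = 50.55 mg/L.

(b) Volume: 68.9 m³ = 68,900 L.
(b) Alkalinity to neutralize: (236 − 209) = 27 mg/L as CaCO₃ × 68,900 L = 1860 g as CaCO₃.
(b) Equivalents of H⁺ required: 1860 ÷ 50 g/eq = 37.21 eq = 37.21 mol NaHSO₄.
(b) Mass of NaHSO₄: 37.21 × 120.1 = 4468 g.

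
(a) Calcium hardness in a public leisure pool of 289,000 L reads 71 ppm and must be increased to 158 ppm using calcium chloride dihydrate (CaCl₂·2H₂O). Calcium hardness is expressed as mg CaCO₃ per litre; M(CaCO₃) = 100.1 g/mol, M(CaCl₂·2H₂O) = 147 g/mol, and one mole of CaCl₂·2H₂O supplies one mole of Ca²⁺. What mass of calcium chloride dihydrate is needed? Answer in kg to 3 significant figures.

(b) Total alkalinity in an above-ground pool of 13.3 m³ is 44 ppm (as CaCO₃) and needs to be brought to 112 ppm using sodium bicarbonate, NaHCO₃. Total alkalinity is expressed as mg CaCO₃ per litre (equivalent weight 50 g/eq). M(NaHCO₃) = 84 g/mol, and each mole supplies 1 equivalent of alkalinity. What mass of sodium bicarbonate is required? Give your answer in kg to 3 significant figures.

(a) Hardness to add: (158 − 71) = 87 mg/L as CaCO₃ × 289,000 L = 25,140 g as CaCO₃.
(a) Moles of Ca²⁺ (1 mol Ca²⁺ ≡ 1 mol CaCO₃): 25,140 / 100.1 g/mol = 251.2 mol.
(a) Mass of CaCl₂·2H₂O: 251.2 × 147 = 36,920 g.

(b) Volume: 13.3 m³ = 13,300 L.
(b) Alkalinity to add: (112 − 44) = 68 mg/L as CaCO₃ × 13,300 L = 904.4 g as CaCO₃.
(b) Equivalents: 904.4 g ÷ 50 g/eq = 18.09 eq.
(b) NaHCO₃ supplies 1 eq per mole → 18.09 mol.
(b) Mass: 18.09 mol × 84 g/mol = 1519 g.

(a) 36.9 kg; (b) 1.52 kg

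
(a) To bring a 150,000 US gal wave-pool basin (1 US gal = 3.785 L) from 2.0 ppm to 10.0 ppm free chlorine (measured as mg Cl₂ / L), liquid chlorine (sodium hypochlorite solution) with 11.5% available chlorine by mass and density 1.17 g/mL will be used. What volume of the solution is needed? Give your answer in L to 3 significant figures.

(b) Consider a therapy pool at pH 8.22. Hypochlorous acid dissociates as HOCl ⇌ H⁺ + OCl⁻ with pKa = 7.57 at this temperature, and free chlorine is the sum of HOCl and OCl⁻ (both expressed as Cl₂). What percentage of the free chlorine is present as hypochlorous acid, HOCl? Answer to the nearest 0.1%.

(a) 33.8 L; (b) 18.3%

(a) Volume: 150,000 US gal × 3.785 L/gal = 567,750 L.
(a) Chlorine deficit: 10.0 − 2.0 = 8 ppm = 8 mg/L as Cl₂.
(a) Cl₂ equivalent needed: 8 mg/L × 567,750 L = 4,542,000 mg = 4542 g.
(a) Product at 11.5% available chlorine: 4542 / 0.115 = 39,500 g.
(a) Volume at density 1.17 g/mL: 39,500 g ÷ 1.17 g/mL = 33,760 mL.

(b) [OCl⁻]/[HOCl] = 10^(pH − pKa) = 10^(8.22 − 7.57) = 10^0.65 = 4.467.
(b) Fraction as HOCl = 1 / (1 + 4.467) = 0.1829.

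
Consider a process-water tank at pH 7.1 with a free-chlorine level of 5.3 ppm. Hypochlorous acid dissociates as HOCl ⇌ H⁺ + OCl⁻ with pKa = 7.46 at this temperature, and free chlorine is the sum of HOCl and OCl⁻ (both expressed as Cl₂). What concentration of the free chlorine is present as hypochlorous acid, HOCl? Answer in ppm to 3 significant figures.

[OCl⁻]/[HOCl] = 10^(pH − pKa) = 10^(7.1 − 7.46) = 10^-0.36 = 0.4365.
Fraction as HOCl = 1 / (1 + 0.4365) = 0.6961.
HOCl = 0.6961 × 5.3 ppm = 3.689 ppm.

3.69 ppm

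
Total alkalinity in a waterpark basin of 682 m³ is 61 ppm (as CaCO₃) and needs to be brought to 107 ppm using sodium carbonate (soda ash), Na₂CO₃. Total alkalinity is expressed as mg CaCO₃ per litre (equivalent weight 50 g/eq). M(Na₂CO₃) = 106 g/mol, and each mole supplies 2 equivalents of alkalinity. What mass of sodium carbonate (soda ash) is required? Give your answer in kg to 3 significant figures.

Volume: 682 m³ = 682,000 L.
Alkalinity to add: (107 − 61) = 46 mg/L as CaCO₃ × 682,000 L = 31,370 g as CaCO₃.
Equivalents: 31,370 g ÷ 50 g/eq = 627.4 eq.
Each mole of Na₂CO₃ supplies 2 eq, so 627.4 / 2 = 313.7 mol.
Mass: 313.7 mol × 106 g/mol = 33,250 g.

33.3 kg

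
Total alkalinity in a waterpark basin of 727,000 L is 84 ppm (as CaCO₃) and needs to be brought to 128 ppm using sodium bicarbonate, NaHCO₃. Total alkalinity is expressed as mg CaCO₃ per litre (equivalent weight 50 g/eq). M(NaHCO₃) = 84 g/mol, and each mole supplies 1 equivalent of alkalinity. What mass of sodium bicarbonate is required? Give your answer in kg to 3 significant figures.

Alkalinity to add: (128 − 84) = 44 mg/L as CaCO₃ × 727,000 L = 31,990 g as CaCO₃.
Equivalents: 31,990 g ÷ 50 g/eq = 639.8 eq.
NaHCO₃ supplies 1 eq per mole → 639.8 mol.
Mass: 639.8 mol × 84 g/mol = 53,740 g.

53.7 kg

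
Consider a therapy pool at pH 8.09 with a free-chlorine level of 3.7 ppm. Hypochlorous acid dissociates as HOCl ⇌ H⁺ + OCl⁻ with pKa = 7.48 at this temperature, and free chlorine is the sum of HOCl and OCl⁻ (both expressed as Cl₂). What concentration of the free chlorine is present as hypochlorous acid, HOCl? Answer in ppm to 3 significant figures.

0.729 ppm

[OCl⁻]/[HOCl] = 10^(pH − pKa) = 10^(8.09 − 7.48) = 10^0.61 = 4.074.
Fraction as HOCl = 1 / (1 + 4.074) = 0.1971.
HOCl = 0.1971 × 3.7 ppm = 0.7292 ppm.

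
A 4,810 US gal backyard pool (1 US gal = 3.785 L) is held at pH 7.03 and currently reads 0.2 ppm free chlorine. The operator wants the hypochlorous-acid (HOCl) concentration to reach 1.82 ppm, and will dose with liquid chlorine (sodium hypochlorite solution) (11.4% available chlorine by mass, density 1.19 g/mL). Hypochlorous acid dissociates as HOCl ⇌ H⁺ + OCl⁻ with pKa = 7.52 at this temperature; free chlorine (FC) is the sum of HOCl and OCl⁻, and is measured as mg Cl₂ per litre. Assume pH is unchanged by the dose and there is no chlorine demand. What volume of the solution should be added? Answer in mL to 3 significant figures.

296 mL

Volume: 4,810 US gal × 3.785 L/gal = 18,206 L.
[OCl⁻]/[HOCl] = 10^(pH − pKa) = 10^(7.03 − 7.52) = 0.3236; fraction as HOCl = 1/(1 + 0.3236) = 0.7555.
Free chlorine required for 1.82 ppm HOCl: 1.82 / 0.7555 = 2.409 ppm.
FC to add: 2.409 − 0.2 = 2.209 mg/L as Cl₂.
Cl₂ equivalent: 2.209 mg/L × 18,206 L = 40.22 g.
Product at 11.4% available Cl: 40.22 / 0.114 = 352.8 g.
Volume: 352.8 g ÷ 1.19 g/mL = 296.4 mL.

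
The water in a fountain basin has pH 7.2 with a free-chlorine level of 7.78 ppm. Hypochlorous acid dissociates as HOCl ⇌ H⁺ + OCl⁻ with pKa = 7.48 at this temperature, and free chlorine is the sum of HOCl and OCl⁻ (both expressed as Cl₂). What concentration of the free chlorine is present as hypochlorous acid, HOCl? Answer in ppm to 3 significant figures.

[OCl⁻]/[HOCl] = 10^(pH − pKa) = 10^(7.2 − 7.48) = 10^-0.28 = 0.5248.
Fraction as HOCl = 1 / (1 + 0.5248) = 0.6558.
HOCl = 0.6558 × 7.78 ppm = 5.102 ppm.

5.10 ppm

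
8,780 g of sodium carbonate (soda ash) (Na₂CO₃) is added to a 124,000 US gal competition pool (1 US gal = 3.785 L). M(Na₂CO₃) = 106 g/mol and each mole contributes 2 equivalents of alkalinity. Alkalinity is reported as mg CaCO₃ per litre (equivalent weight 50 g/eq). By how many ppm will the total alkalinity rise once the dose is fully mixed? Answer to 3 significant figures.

17.6 ppm

Volume: 124,000 US gal × 3.785 L/gal = 469,340 L.
Moles of Na₂CO₃: 8,780 g ÷ 106 g/mol = 82.83 mol → 165.7 eq of alkalinity.
As CaCO₃: 165.7 eq × 50 g/eq = 8283 g.
Rise: 8283 g / 469,340 L × 1000 = 17.65 mg/L.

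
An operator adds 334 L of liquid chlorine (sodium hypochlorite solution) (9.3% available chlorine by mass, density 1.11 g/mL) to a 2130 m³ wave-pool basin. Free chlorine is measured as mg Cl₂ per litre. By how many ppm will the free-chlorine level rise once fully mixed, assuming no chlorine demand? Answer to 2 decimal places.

Volume: 2130 m³ = 2,130,000 L.
Mass of solution: 334 L × 1000 mL/L × 1.11 g/mL = 370,700 g.
Available chlorine delivered: 370,700 g × 0.093 = 34,480 g as Cl₂.
Concentration rise: 34,480 g / 2,130,000 L = 16.19 mg/L = 16.19 ppm.

16.19 ppm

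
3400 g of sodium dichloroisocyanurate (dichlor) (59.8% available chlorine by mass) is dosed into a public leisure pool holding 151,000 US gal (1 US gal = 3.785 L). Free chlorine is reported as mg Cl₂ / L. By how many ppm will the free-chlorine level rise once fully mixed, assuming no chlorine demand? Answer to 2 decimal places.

3.56 ppm

Volume: 151,000 US gal × 3.785 L/gal = 571,535 L.
Available chlorine delivered: 3400 g × 0.598 = 2033 g as Cl₂.
Concentration rise: 2033 g / 571,535 L = 3.557 mg/L = 3.56 ppm.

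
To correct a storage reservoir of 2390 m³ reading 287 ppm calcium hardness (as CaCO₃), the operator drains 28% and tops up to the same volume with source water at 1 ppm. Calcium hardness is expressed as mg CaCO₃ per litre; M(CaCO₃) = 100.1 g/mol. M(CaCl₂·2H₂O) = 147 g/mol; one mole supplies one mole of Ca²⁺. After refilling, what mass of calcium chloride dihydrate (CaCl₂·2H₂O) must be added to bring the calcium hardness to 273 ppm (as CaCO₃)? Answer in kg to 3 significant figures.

232 kg

Volume: 2390 m³ = 2,390,000 L.
After draining 28% and refilling: 287 × 0.72 + 1 × 0.28 = 206.92 ppm.
Deficit to target: 273 − 206.92 = 66.08 mg/L.
As CaCO₃: 66.08 mg/L × 2,390,000 L = 157,900 g; ÷ 100.1 = 1578 mol Ca²⁺.
Mass: 1578 × 147 = 231,900 g.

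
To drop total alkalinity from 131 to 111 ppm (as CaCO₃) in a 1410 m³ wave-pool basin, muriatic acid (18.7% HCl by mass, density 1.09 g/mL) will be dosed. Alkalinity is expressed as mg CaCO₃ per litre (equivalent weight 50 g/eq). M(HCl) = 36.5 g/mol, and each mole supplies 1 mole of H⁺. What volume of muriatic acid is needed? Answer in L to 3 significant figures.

Volume: 1410 m³ = 1,410,000 L.
Alkalinity to neutralize: (131 − 111) = 20 mg/L as CaCO₃ × 1,410,000 L = 28,200 g as CaCO₃.
Equivalents of H⁺ required: 28,200 ÷ 50 g/eq = 564 eq = 564 mol HCl.
Mass of HCl: 564 × 36.5 = 20,590 g.
Mass of 18.7% solution: 20,590 / 0.187 = 110,100 g.
Volume: 110,100 g ÷ 1.09 g/mL = 101,000 mL.

101 L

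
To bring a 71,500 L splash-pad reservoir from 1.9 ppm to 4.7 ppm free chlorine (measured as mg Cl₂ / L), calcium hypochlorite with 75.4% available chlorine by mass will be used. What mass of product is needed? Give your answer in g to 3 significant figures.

266 g

Chlorine deficit: 4.7 − 1.9 = 2.8 ppm = 2.8 mg/L as Cl₂.
Cl₂ equivalent needed: 2.8 mg/L × 71,500 L = 200,200 mg = 200.2 g.
Product at 75.4% available chlorine: 200.2 / 0.754 = 265.5 g.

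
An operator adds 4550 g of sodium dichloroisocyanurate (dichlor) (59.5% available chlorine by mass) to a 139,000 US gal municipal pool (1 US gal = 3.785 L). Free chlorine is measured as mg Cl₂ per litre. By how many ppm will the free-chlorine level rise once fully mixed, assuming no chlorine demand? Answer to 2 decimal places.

Volume: 139,000 US gal × 3.785 L/gal = 526,115 L.
Available chlorine delivered: 4550 g × 0.595 = 2707 g as Cl₂.
Concentration rise: 2707 g / 526,115 L = 5.146 mg/L = 5.15 ppm.

5.15 ppm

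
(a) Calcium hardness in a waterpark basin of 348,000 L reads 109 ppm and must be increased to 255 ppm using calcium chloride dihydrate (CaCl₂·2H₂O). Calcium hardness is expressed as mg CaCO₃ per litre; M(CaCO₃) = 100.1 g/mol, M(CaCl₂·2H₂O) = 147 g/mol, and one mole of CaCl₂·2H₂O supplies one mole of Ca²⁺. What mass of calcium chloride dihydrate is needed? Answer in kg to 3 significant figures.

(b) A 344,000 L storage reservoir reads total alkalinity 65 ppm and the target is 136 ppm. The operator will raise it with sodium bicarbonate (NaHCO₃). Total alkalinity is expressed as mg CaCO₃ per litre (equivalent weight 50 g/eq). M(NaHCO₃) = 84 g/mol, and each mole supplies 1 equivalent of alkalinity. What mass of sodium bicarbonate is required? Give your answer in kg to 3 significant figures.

(a) 74.6 kg; (b) 41.0 kg

(a) Hardness to add: (255 − 109) = 146 mg/L as CaCO₃ × 348,000 L = 50,810 g as CaCO₃.
(a) Moles of Ca²⁺ (1 mol Ca²⁺ ≡ 1 mol CaCO₃): 50,810 / 100.1 g/mol = 507.6 mol.
(a) Mass of CaCl₂·2H₂O: 507.6 × 147 = 74,610 g.

(b) Alkalinity to add: (136 − 65) = 71 mg/L as CaCO₃ × 344,000 L = 24,420 g as CaCO₃.
(b) Equivalents: 24,420 g ÷ 50 g/eq = 488.5 eq.
(b) NaHCO₃ supplies 1 eq per mole → 488.5 mol.
(b) Mass: 488.5 mol × 84 g/mol = 41,030 g.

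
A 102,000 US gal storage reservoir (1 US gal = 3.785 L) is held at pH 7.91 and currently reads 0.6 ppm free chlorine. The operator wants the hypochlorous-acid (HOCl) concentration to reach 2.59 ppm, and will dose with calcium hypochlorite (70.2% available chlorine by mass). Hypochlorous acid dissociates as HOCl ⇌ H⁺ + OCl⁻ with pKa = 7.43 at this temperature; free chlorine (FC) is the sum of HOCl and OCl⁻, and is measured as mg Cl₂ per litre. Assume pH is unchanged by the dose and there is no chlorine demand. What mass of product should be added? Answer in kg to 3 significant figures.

5.40 kg

Volume: 102,000 US gal × 3.785 L/gal = 386,070 L.
[OCl⁻]/[HOCl] = 10^(pH − pKa) = 10^(7.91 − 7.43) = 3.02; fraction as HOCl = 1/(1 + 3.02) = 0.2488.
Free chlorine required for 2.59 ppm HOCl: 2.59 / 0.2488 = 10.41 ppm.
FC to add: 10.41 − 0.6 = 9.812 mg/L as Cl₂.
Cl₂ equivalent: 9.812 mg/L × 386,070 L = 3788 g.
Product at 70.2% available Cl: 3788 / 0.702 = 5396 g.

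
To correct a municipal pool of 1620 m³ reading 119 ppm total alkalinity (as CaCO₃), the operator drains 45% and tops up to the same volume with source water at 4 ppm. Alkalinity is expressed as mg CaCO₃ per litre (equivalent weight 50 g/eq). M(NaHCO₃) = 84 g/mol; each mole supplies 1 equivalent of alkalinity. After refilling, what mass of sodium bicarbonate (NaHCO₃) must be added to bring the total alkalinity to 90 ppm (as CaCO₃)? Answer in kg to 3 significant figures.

61.9 kg

Volume: 1620 m³ = 1,620,000 L.
After draining 45% and refilling: 119 × 0.55 + 4 × 0.45 = 67.25 ppm.
Deficit to target: 90 − 67.25 = 22.75 mg/L.
As CaCO₃: 22.75 mg/L × 1,620,000 L = 36,860 g; ÷ 50 g/eq ÷ 1 = 737.1 mol NaHCO₃.
Mass: 737.1 × 84 = 61,920 g.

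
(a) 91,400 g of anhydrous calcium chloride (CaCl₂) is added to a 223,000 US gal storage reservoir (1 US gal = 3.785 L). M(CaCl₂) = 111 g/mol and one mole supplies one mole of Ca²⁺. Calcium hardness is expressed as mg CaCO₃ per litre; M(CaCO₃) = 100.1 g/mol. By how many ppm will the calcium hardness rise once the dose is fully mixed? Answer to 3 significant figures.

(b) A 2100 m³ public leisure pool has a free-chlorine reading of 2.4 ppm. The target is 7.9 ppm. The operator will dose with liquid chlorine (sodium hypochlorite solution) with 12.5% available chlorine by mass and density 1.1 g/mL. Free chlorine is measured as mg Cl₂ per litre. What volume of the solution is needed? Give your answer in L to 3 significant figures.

(a) 97.7 ppm; (b) 84.0 L

(a) Volume: 223,000 US gal × 3.785 L/gal = 844,055 L.
(a) Moles of Ca²⁺: 91,400 g ÷ 111 g/mol = 823.4 mol.
(a) As CaCO₃: 823.4 mol × 100.1 g/mol = 82,420 g.
(a) Rise: 82,420 g / 844,055 L × 1000 = 97.65 mg/L.

(b) Volume: 2100 m³ = 2,100,000 L.
(b) Chlorine deficit: 7.9 − 2.4 = 5.5 ppm = 5.5 mg/L as Cl₂.
(b) Cl₂ equivalent needed: 5.5 mg/L × 2,100,000 L = 11,550,000 mg = 11,550 g.
(b) Product at 12.5% available chlorine: 11,550 / 0.125 = 92,400 g.
(b) Volume at density 1.1 g/mL: 92,400 g ÷ 1.1 g/mL = 84,000 mL.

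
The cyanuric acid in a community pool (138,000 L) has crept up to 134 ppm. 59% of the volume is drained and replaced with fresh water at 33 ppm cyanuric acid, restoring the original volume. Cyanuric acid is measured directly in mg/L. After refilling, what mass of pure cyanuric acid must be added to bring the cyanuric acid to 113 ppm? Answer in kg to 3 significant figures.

After draining 59% and refilling: 134 × 0.41 + 33 × 0.59 = 74.41 ppm.
Deficit to target: 113 − 74.41 = 38.59 mg/L.
Mass: 38.59 mg/L × 138,000 L = 5325 g cyanuric acid.

5.33 kg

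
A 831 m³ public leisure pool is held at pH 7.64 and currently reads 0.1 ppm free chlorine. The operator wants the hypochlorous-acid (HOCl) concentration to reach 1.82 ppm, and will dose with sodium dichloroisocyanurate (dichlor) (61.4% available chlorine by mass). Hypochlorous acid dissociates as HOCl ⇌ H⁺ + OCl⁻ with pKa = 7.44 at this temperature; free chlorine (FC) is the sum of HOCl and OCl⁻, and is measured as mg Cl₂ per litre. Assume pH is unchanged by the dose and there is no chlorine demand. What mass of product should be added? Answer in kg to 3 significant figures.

6.23 kg

Volume: 831 m³ = 831,000 L.
[OCl⁻]/[HOCl] = 10^(pH − pKa) = 10^(7.64 − 7.44) = 1.585; fraction as HOCl = 1/(1 + 1.585) = 0.3869.
Free chlorine required for 1.82 ppm HOCl: 1.82 / 0.3869 = 4.705 ppm.
FC to add: 4.705 − 0.1 = 4.605 mg/L as Cl₂.
Cl₂ equivalent: 4.605 mg/L × 831,000 L = 3826 g.
Product at 61.4% available Cl: 3826 / 0.614 = 6232 g.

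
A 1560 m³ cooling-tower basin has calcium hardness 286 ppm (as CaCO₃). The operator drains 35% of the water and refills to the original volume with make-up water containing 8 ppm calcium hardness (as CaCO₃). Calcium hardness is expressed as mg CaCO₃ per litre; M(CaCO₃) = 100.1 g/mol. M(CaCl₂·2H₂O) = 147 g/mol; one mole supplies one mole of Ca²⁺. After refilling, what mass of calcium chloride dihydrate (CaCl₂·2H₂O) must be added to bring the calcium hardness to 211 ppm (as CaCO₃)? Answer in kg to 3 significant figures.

Volume: 1560 m³ = 1,560,000 L.
After draining 35% and refilling: 286 × 0.65 + 8 × 0.35 = 188.7 ppm.
Deficit to target: 211 − 188.7 = 22.3 mg/L.
As CaCO₃: 22.3 mg/L × 1,560,000 L = 34,790 g; ÷ 100.1 = 347.5 mol Ca²⁺.
Mass: 347.5 × 147 = 51,090 g.

51.1 kg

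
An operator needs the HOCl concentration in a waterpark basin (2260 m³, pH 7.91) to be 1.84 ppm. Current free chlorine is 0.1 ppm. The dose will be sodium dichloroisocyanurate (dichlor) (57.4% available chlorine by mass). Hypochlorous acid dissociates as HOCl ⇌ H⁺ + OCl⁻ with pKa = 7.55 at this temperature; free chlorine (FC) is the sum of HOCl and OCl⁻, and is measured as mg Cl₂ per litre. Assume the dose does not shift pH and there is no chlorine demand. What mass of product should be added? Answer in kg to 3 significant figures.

Volume: 2260 m³ = 2,260,000 L.
[OCl⁻]/[HOCl] = 10^(pH − pKa) = 10^(7.91 − 7.55) = 2.291; fraction as HOCl = 1/(1 + 2.291) = 0.3039.
Free chlorine required for 1.84 ppm HOCl: 1.84 / 0.3039 = 6.055 ppm.
FC to add: 6.055 − 0.1 = 5.955 mg/L as Cl₂.
Cl₂ equivalent: 5.955 mg/L × 2,260,000 L = 13,460 g.
Product at 57.4% available Cl: 13,460 / 0.574 = 23,450 g.

23.4 kg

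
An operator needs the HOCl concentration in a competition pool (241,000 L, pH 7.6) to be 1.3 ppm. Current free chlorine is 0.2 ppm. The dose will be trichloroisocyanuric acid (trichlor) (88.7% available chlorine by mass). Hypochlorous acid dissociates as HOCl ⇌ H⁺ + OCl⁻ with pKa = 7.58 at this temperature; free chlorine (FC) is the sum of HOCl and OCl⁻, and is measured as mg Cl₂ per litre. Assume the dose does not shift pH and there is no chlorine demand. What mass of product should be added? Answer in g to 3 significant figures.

[OCl⁻]/[HOCl] = 10^(pH − pKa) = 10^(7.6 − 7.58) = 1.047; fraction as HOCl = 1/(1 + 1.047) = 0.4885.
Free chlorine required for 1.3 ppm HOCl: 1.3 / 0.4885 = 2.661 ppm.
FC to add: 2.661 − 0.2 = 2.461 mg/L as Cl₂.
Cl₂ equivalent: 2.461 mg/L × 241,000 L = 593.2 g.
Product at 88.7% available Cl: 593.2 / 0.887 = 668.7 g.

669 g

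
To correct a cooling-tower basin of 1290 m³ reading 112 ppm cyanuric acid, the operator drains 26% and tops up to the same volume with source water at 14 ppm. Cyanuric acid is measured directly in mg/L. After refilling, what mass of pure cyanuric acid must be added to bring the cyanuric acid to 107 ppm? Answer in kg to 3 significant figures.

Volume: 1290 m³ = 1,290,000 L.
After draining 26% and refilling: 112 × 0.74 + 14 × 0.26 = 86.52 ppm.
Deficit to target: 107 − 86.52 = 20.48 mg/L.
Mass: 20.48 mg/L × 1,290,000 L = 26,420 g cyanuric acid.

26.4 kg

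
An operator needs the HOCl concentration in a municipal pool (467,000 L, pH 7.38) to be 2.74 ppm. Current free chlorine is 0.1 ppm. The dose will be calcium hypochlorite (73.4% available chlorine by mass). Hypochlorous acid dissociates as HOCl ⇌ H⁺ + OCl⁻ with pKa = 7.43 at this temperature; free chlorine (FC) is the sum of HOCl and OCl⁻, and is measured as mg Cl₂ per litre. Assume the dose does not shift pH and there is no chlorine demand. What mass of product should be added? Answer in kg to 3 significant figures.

3.23 kg

[OCl⁻]/[HOCl] = 10^(pH − pKa) = 10^(7.38 − 7.43) = 0.8913; fraction as HOCl = 1/(1 + 0.8913) = 0.5288.
Free chlorine required for 2.74 ppm HOCl: 2.74 / 0.5288 = 5.182 ppm.
FC to add: 5.182 − 0.1 = 5.082 mg/L as Cl₂.
Cl₂ equivalent: 5.082 mg/L × 467,000 L = 2373 g.
Product at 73.4% available Cl: 2373 / 0.734 = 3233 g.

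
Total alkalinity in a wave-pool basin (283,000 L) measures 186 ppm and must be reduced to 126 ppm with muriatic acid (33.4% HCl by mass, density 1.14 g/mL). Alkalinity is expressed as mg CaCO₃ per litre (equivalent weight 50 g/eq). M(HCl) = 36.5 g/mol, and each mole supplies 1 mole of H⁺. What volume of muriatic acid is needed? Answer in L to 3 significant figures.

32.6 L

Alkalinity to neutralize: (186 − 126) = 60 mg/L as CaCO₃ × 283,000 L = 16,980 g as CaCO₃.
Equivalents of H⁺ required: 16,980 ÷ 50 g/eq = 339.6 eq = 339.6 mol HCl.
Mass of HCl: 339.6 × 36.5 = 12,400 g.
Mass of 33.4% solution: 12,400 / 0.334 = 37,110 g.
Volume: 37,110 g ÷ 1.14 g/mL = 32,550 mL.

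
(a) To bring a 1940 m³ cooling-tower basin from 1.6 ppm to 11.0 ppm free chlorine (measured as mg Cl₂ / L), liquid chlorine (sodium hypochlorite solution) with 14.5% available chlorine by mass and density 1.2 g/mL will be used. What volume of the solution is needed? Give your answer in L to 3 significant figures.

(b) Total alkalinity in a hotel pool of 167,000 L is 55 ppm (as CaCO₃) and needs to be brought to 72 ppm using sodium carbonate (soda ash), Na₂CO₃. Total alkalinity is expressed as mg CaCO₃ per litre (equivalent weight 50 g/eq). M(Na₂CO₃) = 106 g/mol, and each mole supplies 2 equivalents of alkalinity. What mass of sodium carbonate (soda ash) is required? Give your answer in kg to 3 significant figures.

(a) 105 L; (b) 3.01 kg

(a) Volume: 1940 m³ = 1,940,000 L.
(a) Chlorine deficit: 11.0 − 1.6 = 9.4 ppm = 9.4 mg/L as Cl₂.
(a) Cl₂ equivalent needed: 9.4 mg/L × 1,940,000 L = 18,240,000 mg = 18,240 g.
(a) Product at 14.5% available chlorine: 18,240 / 0.145 = 125,800 g.
(a) Volume at density 1.2 g/mL: 125,800 g ÷ 1.2 g/mL = 104,800 mL.

(b) Alkalinity to add: (72 − 55) = 17 mg/L as CaCO₃ × 167,000 L = 2839 g as CaCO₃.
(b) Equivalents: 2839 g ÷ 50 g/eq = 56.78 eq.
(b) Each mole of Na₂CO₃ supplies 2 eq, so 56.78 / 2 = 28.39 mol.
(b) Mass: 28.39 mol × 106 g/mol = 3009 g.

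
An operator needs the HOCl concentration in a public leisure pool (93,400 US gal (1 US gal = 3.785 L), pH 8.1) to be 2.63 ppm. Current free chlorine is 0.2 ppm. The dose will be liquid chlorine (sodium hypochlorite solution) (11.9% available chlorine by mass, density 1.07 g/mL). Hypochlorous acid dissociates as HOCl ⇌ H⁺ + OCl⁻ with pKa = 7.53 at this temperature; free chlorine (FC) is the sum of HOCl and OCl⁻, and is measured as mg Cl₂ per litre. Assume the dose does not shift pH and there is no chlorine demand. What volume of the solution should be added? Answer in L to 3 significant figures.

33.9 L

Volume: 93,400 US gal × 3.785 L/gal = 353,519 L.
[OCl⁻]/[HOCl] = 10^(pH − pKa) = 10^(8.1 − 7.53) = 3.715; fraction as HOCl = 1/(1 + 3.715) = 0.2121.
Free chlorine required for 2.63 ppm HOCl: 2.63 / 0.2121 = 12.4 ppm.
FC to add: 12.4 − 0.2 = 12.2 mg/L as Cl₂.
Cl₂ equivalent: 12.2 mg/L × 353,519 L = 4313 g.
Product at 11.9% available Cl: 4313 / 0.119 = 36,250 g.
Volume: 36,250 g ÷ 1.07 g/mL = 33,880 mL.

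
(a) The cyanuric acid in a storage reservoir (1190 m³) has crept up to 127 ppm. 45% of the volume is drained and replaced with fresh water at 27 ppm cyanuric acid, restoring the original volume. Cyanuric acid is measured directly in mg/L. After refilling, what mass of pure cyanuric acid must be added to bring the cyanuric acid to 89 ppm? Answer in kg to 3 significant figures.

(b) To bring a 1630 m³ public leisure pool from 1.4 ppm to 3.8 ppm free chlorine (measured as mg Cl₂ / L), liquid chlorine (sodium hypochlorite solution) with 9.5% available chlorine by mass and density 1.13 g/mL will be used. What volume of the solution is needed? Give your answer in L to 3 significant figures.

(a) 8.33 kg; (b) 36.4 L

(a) Volume: 1190 m³ = 1,190,000 L.
(a) After draining 45% and refilling: 127 × 0.55 + 27 × 0.45 = 82 ppm.
(a) Deficit to target: 89 − 82 = 7 mg/L.
(a) Mass: 7 mg/L × 1,190,000 L = 8330 g cyanuric acid.

(b) Volume: 1630 m³ = 1,630,000 L.
(b) Chlorine deficit: 3.8 − 1.4 = 2.4 ppm = 2.4 mg/L as Cl₂.
(b) Cl₂ equivalent needed: 2.4 mg/L × 1,630,000 L = 3,912,000 mg = 3912 g.
(b) Product at 9.5% available chlorine: 3912 / 0.095 = 41,180 g.
(b) Volume at density 1.13 g/mL: 41,180 g ÷ 1.13 g/mL = 36,440 mL.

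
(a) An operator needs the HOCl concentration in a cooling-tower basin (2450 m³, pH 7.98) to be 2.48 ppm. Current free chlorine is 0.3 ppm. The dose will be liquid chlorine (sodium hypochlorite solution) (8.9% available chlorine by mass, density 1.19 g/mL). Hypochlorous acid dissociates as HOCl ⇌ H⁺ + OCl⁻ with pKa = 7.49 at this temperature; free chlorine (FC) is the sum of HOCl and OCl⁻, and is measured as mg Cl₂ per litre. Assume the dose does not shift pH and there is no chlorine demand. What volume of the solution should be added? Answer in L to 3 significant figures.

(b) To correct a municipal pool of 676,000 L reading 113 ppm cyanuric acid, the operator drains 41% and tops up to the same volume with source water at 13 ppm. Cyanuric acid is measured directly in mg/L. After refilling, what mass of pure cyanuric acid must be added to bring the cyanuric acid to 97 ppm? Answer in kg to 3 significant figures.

(a) Volume: 2450 m³ = 2,450,000 L.
(a) [OCl⁻]/[HOCl] = 10^(pH − pKa) = 10^(7.98 − 7.49) = 3.09; fraction as HOCl = 1/(1 + 3.09) = 0.2445.
(a) Free chlorine required for 2.48 ppm HOCl: 2.48 / 0.2445 = 10.14 ppm.
(a) FC to add: 10.14 − 0.3 = 9.844 mg/L as Cl₂.
(a) Cl₂ equivalent: 9.844 mg/L × 2,450,000 L = 24,120 g.
(a) Product at 8.9% available Cl: 24,120 / 0.089 = 271,000 g.
(a) Volume: 271,000 g ÷ 1.19 g/mL = 227,700 mL.

(b) After draining 41% and refilling: 113 × 0.59 + 13 × 0.41 = 72 ppm.
(b) Deficit to target: 97 − 72 = 25 mg/L.
(b) Mass: 25 mg/L × 676,000 L = 16,900 g cyanuric acid.

(a) 228 L; (b) 16.9 kg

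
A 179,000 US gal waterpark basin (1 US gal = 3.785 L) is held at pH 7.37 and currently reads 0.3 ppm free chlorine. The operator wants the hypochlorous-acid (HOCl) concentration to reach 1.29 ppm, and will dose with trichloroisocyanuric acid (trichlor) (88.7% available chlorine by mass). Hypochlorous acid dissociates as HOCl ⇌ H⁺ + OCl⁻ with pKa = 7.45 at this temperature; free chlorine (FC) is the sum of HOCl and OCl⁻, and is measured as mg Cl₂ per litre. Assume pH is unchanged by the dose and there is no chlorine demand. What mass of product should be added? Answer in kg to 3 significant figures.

1.58 kg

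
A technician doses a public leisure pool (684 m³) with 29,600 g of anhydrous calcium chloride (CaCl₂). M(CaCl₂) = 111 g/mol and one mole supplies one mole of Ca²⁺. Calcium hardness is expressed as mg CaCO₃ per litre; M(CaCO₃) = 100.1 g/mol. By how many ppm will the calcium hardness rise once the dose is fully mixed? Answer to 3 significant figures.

Volume: 684 m³ = 684,000 L.
Moles of Ca²⁺: 29,600 g ÷ 111 g/mol = 266.7 mol.
As CaCO₃: 266.7 mol × 100.1 g/mol = 26,690 g.
Rise: 26,690 g / 684,000 L × 1000 = 39.03 mg/L.

39.0 ppm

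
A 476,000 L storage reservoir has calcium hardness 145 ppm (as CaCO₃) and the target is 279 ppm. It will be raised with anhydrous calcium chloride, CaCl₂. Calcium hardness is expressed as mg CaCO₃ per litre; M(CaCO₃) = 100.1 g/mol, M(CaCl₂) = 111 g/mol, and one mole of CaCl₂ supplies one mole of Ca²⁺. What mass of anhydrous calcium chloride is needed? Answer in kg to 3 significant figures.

Hardness to add: (279 − 145) = 134 mg/L as CaCO₃ × 476,000 L = 63,780 g as CaCO₃.
Moles of Ca²⁺ (1 mol Ca²⁺ ≡ 1 mol CaCO₃): 63,780 / 100.1 g/mol = 637.2 mol.
Mass of CaCl₂: 637.2 × 111 = 70,730 g.

70.7 kg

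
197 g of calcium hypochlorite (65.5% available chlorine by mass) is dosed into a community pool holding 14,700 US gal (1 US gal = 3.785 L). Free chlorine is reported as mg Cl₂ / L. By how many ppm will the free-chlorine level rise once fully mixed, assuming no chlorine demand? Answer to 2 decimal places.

2.32 ppm

Volume: 14,700 US gal × 3.785 L/gal = 55,640 L.
Available chlorine delivered: 197 g × 0.655 = 129 g as Cl₂.
Concentration rise: 129 g / 55,640 L = 2.319 mg/L = 2.32 ppm.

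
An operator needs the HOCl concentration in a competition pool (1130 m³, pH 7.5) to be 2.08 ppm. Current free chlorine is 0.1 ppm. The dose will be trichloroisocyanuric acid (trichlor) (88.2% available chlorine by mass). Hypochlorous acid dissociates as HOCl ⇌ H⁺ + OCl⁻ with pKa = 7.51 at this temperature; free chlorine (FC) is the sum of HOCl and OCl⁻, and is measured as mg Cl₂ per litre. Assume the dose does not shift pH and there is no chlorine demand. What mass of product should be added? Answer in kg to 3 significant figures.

5.14 kg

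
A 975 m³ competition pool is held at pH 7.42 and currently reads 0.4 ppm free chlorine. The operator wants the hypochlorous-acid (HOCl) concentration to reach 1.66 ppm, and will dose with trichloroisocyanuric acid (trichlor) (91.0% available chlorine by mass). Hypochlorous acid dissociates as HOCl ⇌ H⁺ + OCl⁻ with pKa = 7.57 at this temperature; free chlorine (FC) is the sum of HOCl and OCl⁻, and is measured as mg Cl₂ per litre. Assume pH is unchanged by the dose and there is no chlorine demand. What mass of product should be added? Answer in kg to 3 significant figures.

Volume: 975 m³ = 975,000 L.
[OCl⁻]/[HOCl] = 10^(pH − pKa) = 10^(7.42 − 7.57) = 0.7079; fraction as HOCl = 1/(1 + 0.7079) = 0.5855.
Free chlorine required for 1.66 ppm HOCl: 1.66 / 0.5855 = 2.835 ppm.
FC to add: 2.835 − 0.4 = 2.435 mg/L as Cl₂.
Cl₂ equivalent: 2.435 mg/L × 975,000 L = 2374 g.
Product at 91.0% available Cl: 2374 / 0.91 = 2609 g.

2.61 kg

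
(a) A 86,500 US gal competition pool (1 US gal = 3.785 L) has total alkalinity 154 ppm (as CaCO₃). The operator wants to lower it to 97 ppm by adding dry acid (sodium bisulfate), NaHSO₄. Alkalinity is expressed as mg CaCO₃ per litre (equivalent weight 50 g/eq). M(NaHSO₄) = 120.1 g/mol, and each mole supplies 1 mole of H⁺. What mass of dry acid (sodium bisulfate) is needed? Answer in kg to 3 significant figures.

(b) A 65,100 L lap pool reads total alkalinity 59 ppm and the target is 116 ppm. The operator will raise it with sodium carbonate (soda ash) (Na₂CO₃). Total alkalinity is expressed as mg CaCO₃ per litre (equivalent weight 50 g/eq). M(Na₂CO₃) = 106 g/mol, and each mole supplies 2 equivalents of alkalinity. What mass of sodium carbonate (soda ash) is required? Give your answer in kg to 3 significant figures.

(a) 44.8 kg; (b) 3.93 kg

(a) Volume: 86,500 US gal × 3.785 L/gal = 327,402 L.
(a) Alkalinity to neutralize: (154 − 97) = 57 mg/L as CaCO₃ × 327,402 L = 18,660 g as CaCO₃.
(a) Equivalents of H⁺ required: 18,660 ÷ 50 g/eq = 373.2 eq = 373.2 mol NaHSO₄.
(a) Mass of NaHSO₄: 373.2 × 120.1 = 44,830 g.

(b) Alkalinity to add: (116 − 59) = 57 mg/L as CaCO₃ × 65,100 L = 3711 g as CaCO₃.
(b) Equivalents: 3711 g ÷ 50 g/eq = 74.21 eq.
(b) Each mole of Na₂CO₃ supplies 2 eq, so 74.21 / 2 = 37.11 mol.
(b) Mass: 37.11 mol × 106 g/mol = 3933 g.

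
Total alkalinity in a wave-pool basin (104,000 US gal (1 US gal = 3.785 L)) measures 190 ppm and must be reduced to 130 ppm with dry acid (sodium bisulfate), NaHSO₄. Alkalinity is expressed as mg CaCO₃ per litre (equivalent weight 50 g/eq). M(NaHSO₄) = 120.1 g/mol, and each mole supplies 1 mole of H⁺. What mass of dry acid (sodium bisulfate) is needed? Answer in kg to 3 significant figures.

56.7 kg

Volume: 104,000 US gal × 3.785 L/gal = 393,640 L.
Alkalinity to neutralize: (190 − 130) = 60 mg/L as CaCO₃ × 393,640 L = 23,620 g as CaCO₃.
Equivalents of H⁺ required: 23,620 ÷ 50 g/eq = 472.4 eq = 472.4 mol NaHSO₄.
Mass of NaHSO₄: 472.4 × 120.1 = 56,730 g.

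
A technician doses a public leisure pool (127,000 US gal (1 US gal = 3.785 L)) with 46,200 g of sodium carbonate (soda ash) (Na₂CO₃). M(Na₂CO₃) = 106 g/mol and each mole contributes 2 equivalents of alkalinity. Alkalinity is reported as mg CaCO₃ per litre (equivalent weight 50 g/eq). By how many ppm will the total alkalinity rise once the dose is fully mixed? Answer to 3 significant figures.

Volume: 127,000 US gal × 3.785 L/gal = 480,695 L.
Moles of Na₂CO₃: 46,200 g ÷ 106 g/mol = 435.8 mol → 871.7 eq of alkalinity.
As CaCO₃: 871.7 eq × 50 g/eq = 43,580 g.
Rise: 43,580 g / 480,695 L × 1000 = 90.67 mg/L.

90.7 ppm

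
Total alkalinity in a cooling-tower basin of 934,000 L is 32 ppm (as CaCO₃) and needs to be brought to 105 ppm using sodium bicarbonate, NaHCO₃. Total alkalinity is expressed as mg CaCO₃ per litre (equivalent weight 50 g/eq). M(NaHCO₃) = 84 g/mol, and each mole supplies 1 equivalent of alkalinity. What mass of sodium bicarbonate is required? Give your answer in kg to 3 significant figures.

115 kg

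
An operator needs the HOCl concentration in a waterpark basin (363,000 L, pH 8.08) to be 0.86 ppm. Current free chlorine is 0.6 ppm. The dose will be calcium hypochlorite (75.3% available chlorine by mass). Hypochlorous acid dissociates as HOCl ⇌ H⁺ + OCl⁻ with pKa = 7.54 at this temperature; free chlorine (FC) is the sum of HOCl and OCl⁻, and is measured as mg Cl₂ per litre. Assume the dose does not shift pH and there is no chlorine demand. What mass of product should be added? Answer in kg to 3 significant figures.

1.56 kg

[OCl⁻]/[HOCl] = 10^(pH − pKa) = 10^(8.08 − 7.54) = 3.467; fraction as HOCl = 1/(1 + 3.467) = 0.2238.
Free chlorine required for 0.86 ppm HOCl: 0.86 / 0.2238 = 3.842 ppm.
FC to add: 3.842 − 0.6 = 3.242 mg/L as Cl₂.
Cl₂ equivalent: 3.242 mg/L × 363,000 L = 1177 g.
Product at 75.3% available Cl: 1177 / 0.753 = 1563 g.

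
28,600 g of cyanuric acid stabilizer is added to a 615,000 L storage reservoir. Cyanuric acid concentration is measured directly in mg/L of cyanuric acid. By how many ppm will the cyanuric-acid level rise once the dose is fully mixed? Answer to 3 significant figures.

Rise: 28,600 g / 615,000 L × 1000 = 46.5 mg/L.

46.5 ppm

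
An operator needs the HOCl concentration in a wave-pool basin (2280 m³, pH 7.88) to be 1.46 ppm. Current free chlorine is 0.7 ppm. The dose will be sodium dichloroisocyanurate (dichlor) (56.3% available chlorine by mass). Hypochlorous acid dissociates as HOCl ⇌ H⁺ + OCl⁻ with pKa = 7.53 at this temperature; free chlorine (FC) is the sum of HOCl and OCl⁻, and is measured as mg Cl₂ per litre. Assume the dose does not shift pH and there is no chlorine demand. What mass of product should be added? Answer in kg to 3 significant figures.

Volume: 2280 m³ = 2,280,000 L.
[OCl⁻]/[HOCl] = 10^(pH − pKa) = 10^(7.88 − 7.53) = 2.239; fraction as HOCl = 1/(1 + 2.239) = 0.3088.
Free chlorine required for 1.46 ppm HOCl: 1.46 / 0.3088 = 4.729 ppm.
FC to add: 4.729 − 0.7 = 4.029 mg/L as Cl₂.
Cl₂ equivalent: 4.029 mg/L × 2,280,000 L = 9185 g.
Product at 56.3% available Cl: 9185 / 0.563 = 16,310 g.

16.3 kg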